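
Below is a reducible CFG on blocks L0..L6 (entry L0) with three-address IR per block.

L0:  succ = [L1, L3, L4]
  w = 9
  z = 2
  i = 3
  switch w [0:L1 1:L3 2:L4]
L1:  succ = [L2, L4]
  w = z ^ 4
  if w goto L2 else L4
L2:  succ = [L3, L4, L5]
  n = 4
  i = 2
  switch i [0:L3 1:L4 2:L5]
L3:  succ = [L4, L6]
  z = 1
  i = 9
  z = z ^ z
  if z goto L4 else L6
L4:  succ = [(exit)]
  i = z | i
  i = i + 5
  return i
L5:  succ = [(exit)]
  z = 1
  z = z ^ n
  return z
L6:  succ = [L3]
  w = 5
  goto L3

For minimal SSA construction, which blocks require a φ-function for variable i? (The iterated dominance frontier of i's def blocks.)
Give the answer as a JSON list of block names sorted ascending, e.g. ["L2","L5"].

idom tree: L1←L0 L2←L1 L3←L0 L4←L0 L5←L2 L6←L3
Dom∩ at merges:
  L3: preds {L0,L2,L6}: {L0} ∩ {L0,L1,L2} ∩ {L0,L3,L6} = {L0}; idom=L0
  L4: preds {L0,L1,L2,L3}: {L0} ∩ {L0,L1} ∩ {L0,L1,L2} ∩ {L0,L3} = {L0}; idom=L0

DF walk-up:
  L3←L0: walk · to L0
  L3←L2: walk L2→L1 to L0
  L3←L6: walk L6→L3 to L0
  L4←L0: walk · to L0
  L4←L1: walk L1 to L0
  L4←L2: walk L2→L1 to L0
  L4←L3: walk L3 to L0
  L0 → ∅
  L1 → {L3,L4}
  L2 → {L3,L4}
  L3 → {L3,L4}
  L4 → ∅
  L5 → ∅
  L6 → {L3}

φ for i: defs {L0,L2,L3,L4}
  DF⁺ = {L3,L4}

Answer: ["L3", "L4"]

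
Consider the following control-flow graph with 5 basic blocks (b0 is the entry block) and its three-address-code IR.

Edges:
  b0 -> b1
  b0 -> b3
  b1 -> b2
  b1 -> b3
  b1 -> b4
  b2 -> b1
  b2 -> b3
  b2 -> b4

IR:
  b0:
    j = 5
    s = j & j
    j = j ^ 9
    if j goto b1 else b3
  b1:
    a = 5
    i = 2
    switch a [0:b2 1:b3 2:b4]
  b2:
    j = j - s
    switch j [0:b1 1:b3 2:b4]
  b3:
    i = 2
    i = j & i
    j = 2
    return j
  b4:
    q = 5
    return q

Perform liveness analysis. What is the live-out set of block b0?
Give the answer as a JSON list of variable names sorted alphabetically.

Answer: ["j", "s"]

Derivation:
def/use:
  b0: def={j,s} ue=∅
  b1: def={a,i} ue=∅
  b2: def={j} ue={j,s}
  b3: def={i,j} ue={j}
  b4: def={q} ue=∅

Backward fixpoint:
  b0: in=∅ out={j,s}
  b1: in={j,s} out={j,s}
  b2: in={j,s} out={j,s}
  b3: in={j} out=∅
  b4: in=∅ out=∅

live-out(b0) = ["j", "s"]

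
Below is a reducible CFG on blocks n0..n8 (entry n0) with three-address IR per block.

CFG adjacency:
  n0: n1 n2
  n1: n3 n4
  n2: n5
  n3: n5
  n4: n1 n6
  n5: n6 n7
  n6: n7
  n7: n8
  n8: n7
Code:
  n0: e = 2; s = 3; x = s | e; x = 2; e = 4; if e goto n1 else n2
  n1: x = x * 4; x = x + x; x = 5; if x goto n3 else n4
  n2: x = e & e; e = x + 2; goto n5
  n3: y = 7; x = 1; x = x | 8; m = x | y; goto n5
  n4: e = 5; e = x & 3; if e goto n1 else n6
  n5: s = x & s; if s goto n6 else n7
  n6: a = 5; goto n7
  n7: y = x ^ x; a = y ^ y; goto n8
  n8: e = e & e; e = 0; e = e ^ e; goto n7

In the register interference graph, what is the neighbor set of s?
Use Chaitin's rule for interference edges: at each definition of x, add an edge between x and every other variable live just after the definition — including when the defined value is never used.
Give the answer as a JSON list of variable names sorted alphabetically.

Answer: ["e", "m", "x", "y"]

Derivation:
Per-block:
  n0: {e,s,x} / ∅
  n1: {x} / {x}
  n2: {e,x} / {e}
  n3: {m,x,y} / ∅
  n4: {e} / {x}
  n5: {s} / {s,x}
  n6: {a} / ∅
  n7: {a,y} / {x}
  n8: {e} / {e}

Liveness:
  n0 li=∅ lo={e,s,x}
  n1 li={e,s,x} lo={e,s,x}
  n2 li={e,s} lo={e,s,x}
  n3 li={e,s} lo={e,s,x}
  n4 li={s,x} lo={e,s,x}
  n5 li={e,s,x} lo={e,x}
  n6 li={e,x} lo={e,x}
  n7 li={e,x} lo={e,x}
  n8 li={e,x} lo={e,x}

Interfere edges:
  a — {e,x}
  e — {a,m,s,x,y}
  m — {e,s,x}
  s — {e,m,x,y}
  x — {a,e,m,s,y}
  y — {e,s,x}

N(s) = ["e", "m", "x", "y"]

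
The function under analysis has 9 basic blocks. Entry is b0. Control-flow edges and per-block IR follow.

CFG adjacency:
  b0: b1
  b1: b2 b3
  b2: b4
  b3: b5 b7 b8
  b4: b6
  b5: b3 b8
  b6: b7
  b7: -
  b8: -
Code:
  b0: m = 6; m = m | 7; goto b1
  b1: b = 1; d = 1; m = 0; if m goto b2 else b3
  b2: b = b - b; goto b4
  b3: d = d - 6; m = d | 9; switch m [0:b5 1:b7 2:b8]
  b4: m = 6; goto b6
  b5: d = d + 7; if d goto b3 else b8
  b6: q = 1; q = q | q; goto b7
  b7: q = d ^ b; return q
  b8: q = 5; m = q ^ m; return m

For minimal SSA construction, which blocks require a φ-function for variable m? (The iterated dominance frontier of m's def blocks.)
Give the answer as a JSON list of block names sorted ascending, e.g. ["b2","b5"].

Answer: ["b3", "b7"]

Derivation:
idom tree: b1←b0 b2←b1 b3←b1 b4←b2 b5←b3 b6←b4 b7←b1 b8←b3
Join-block Dom:
  b3: preds {b1,b5}: {b0,b1} ∩ {b0,b1,b3,b5} = {b0,b1}; idom=b1
  b7: preds {b3,b6}: {b0,b1,b3} ∩ {b0,b1,b2,b4,b6} = {b0,b1}; idom=b1
  b8: preds {b3,b5}: {b0,b1,b3} ∩ {b0,b1,b3,b5} = {b0,b1,b3}; idom=b3

DF derivation:
  join b3 pred b1: · stop@b1
  join b3 pred b5: b5→b3 stop@b1
  join b7 pred b3: b3 stop@b1
  join b7 pred b6: b6→b4→b2 stop@b1
  join b8 pred b3: · stop@b3
  join b8 pred b5: b5 stop@b3
  DF(b0)=∅
  DF(b1)=∅
  DF(b2)={b7}
  DF(b3)={b3,b7}
  DF(b4)={b7}
  DF(b5)={b3,b8}
  DF(b6)={b7}
  DF(b7)=∅
  DF(b8)=∅

φ for m: defs {b0,b1,b3,b4,b8}
  DF⁺ = {b3,b7}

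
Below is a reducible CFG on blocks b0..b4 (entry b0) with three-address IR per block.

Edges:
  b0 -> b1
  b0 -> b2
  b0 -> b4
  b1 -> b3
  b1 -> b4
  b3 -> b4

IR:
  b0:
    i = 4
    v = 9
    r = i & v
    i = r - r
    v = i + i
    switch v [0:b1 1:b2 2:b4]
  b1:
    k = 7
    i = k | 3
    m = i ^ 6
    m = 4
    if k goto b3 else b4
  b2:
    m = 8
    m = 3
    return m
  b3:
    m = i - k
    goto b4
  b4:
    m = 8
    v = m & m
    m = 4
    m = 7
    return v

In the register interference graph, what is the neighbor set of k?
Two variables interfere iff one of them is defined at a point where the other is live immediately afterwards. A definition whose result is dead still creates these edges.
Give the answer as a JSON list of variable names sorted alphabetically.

def/use:
  b0: def={i,r,v} ue=∅
  b1: def={i,k,m} ue=∅
  b2: def={m} ue=∅
  b3: def={m} ue={i,k}
  b4: def={m,v} ue=∅

Live sets:
  b0 li=∅ lo=∅
  b1 li=∅ lo={i,k}
  b2 li=∅ lo=∅
  b3 li={i,k} lo=∅
  b4 li=∅ lo=∅

Interference:
  i↔{k,m,v}
  k↔{i,m}
  m↔{i,k,v}
  r↔∅
  v↔{i,m}

N(k) = ["i", "m"]

Answer: ["i", "m"]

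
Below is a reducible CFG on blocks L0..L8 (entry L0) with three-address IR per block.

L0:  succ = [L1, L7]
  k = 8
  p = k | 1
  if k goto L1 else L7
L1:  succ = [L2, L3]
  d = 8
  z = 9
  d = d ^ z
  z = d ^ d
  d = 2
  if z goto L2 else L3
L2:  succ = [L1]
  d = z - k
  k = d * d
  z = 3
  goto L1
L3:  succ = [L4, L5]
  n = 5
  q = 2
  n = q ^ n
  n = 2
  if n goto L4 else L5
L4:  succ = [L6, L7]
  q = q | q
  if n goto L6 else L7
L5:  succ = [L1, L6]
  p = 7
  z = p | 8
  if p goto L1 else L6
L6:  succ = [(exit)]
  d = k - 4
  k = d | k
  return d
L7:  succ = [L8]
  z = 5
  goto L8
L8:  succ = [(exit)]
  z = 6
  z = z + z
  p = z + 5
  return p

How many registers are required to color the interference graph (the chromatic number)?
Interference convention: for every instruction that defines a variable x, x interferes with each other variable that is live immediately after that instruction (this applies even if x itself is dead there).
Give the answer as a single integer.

Answer: 3

Analysis:
Block summaries:
  L0: def={k,p} ue=∅
  L1: def={d,z} ue=∅
  L2: def={d,k,z} ue={k,z}
  L3: def={n,q} ue=∅
  L4: def={q} ue={n,q}
  L5: def={p,z} ue=∅
  L6: def={d,k} ue={k}
  L7: def={z} ue=∅
  L8: def={p,z} ue=∅

Liveness:
  L0 li=∅ lo={k}
  L1 li={k} lo={k,z}
  L2 li={k,z} lo={k}
  L3 li={k} lo={k,n,q}
  L4 li={k,n,q} lo={k}
  L5 li={k} lo={k}
  L6 li={k} lo=∅
  L7 li=∅ lo=∅
  L8 li=∅ lo=∅

Conflict graph:
  d — {k,z}
  k — {d,n,p,q,z}
  n — {k,q}
  p — {k,z}
  q — {k,n}
  z — {d,k,p}

Colouring:
  {d,k,z} pairwise interfere (3-clique) ⇒ χ ≥ 3
  3-colouring: R0={k}  R1={n,z}  R2={d,p,q}
  χ = 3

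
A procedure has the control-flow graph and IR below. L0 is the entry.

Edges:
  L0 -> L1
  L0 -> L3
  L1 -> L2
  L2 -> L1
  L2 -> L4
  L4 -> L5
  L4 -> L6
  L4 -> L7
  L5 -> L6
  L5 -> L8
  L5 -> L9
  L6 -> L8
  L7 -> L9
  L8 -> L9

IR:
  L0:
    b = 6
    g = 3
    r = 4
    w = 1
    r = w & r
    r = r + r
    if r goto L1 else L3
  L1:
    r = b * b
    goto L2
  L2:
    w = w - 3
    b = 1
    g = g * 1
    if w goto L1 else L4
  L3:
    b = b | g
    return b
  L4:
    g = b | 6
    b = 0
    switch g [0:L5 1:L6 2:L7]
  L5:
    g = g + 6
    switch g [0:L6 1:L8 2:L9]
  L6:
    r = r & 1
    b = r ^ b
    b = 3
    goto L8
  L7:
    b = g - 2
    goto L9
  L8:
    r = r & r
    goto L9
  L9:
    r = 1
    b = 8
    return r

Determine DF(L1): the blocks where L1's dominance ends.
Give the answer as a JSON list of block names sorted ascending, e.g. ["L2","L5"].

Answer: ["L1"]

Analysis:
idom tree: L1←L0 L2←L1 L3←L0 L4←L2 L5←L4 L6←L4 L7←L4 L8←L4 L9←L4
Join-block Dom:
  L1: preds {L0,L2}: {L0} ∩ {L0,L1,L2} = {L0}; idom=L0
  L6: preds {L4,L5}: {L0,L1,L2,L4} ∩ {L0,L1,L2,L4,L5} = {L0,L1,L2,L4}; idom=L4
  L8: preds {L5,L6}: {L0,L1,L2,L4,L5} ∩ {L0,L1,L2,L4,L6} = {L0,L1,L2,L4}; idom=L4
  L9: preds {L5,L7,L8}: {L0,L1,L2,L4,L5} ∩ {L0,L1,L2,L4,L7} ∩ {L0,L1,L2,L4,L8} = {L0,L1,L2,L4}; idom=L4

Frontier:
  L1←L0: walk · to L0
  L1←L2: walk L2→L1 to L0
  L6←L4: walk · to L4
  L6←L5: walk L5 to L4
  L8←L5: walk L5 to L4
  L8←L6: walk L6 to L4
  L9←L5: walk L5 to L4
  L9←L7: walk L7 to L4
  L9←L8: walk L8 to L4
  DF(L0)=∅
  DF(L1)={L1}
  DF(L2)={L1}
  DF(L3)=∅
  DF(L4)=∅
  DF(L5)={L6,L8,L9}
  DF(L6)={L8}
  DF(L7)={L9}
  DF(L8)={L9}
  DF(L9)=∅

DF(L1) = ["L1"]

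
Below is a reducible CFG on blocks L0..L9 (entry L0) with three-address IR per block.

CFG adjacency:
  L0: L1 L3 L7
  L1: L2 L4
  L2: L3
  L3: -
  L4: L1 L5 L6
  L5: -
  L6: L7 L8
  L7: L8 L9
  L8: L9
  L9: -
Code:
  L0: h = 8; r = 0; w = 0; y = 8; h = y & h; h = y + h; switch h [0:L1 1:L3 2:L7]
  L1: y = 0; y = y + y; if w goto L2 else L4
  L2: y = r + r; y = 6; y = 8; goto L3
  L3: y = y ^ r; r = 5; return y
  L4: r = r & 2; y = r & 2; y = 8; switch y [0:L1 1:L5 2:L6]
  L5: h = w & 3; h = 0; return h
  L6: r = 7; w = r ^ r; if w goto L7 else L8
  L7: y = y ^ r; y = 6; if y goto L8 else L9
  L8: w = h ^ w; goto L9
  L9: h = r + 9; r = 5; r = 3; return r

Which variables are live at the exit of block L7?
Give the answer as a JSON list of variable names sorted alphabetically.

Block summaries:
  L0: def={h,r,w,y} ue=∅
  L1: def={y} ue={w}
  L2: def={y} ue={r}
  L3: def={r,y} ue={r,y}
  L4: def={r,y} ue={r}
  L5: def={h} ue={w}
  L6: def={r,w} ue=∅
  L7: def={y} ue={r,y}
  L8: def={w} ue={h,w}
  L9: def={h,r} ue={r}

Live sets:
  L0: in=∅ out={h,r,w,y}
  L1: in={h,r,w} out={h,r,w}
  L2: in={r} out={r,y}
  L3: in={r,y} out=∅
  L4: in={h,r,w} out={h,r,w,y}
  L5: in={w} out=∅
  L6: in={h,y} out={h,r,w,y}
  L7: in={h,r,w,y} out={h,r,w}
  L8: in={h,r,w} out={r}
  L9: in={r} out=∅

live-out(L7) = ["h", "r", "w"]

Answer: ["h", "r", "w"]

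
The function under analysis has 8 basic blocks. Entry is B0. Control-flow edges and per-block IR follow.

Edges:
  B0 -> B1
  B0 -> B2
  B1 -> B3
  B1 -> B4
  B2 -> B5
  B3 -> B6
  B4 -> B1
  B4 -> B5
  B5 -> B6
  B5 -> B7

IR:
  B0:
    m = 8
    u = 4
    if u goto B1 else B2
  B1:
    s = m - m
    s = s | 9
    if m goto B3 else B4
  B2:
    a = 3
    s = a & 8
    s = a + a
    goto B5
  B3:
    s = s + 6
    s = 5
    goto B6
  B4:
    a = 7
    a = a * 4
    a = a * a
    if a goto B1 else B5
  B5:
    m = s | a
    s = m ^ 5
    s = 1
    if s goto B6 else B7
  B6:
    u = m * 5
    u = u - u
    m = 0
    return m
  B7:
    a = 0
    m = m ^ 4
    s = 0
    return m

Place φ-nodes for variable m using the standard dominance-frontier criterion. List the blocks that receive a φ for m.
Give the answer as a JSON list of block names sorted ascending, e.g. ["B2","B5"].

Answer: ["B6"]

Working:
idom tree: B1←B0 B2←B0 B3←B1 B4←B1 B5←B0 B6←B0 B7←B5
Dom at joins:
  B1: preds {B0,B4}: {B0} ∩ {B0,B1,B4} = {B0}; idom=B0
  B5: preds {B2,B4}: {B0,B2} ∩ {B0,B1,B4} = {B0}; idom=B0
  B6: preds {B3,B5}: {B0,B1,B3} ∩ {B0,B5} = {B0}; idom=B0

Frontier:
  join B1 pred B0: · stop@B0
  join B1 pred B4: B4→B1 stop@B0
  join B5 pred B2: B2 stop@B0
  join B5 pred B4: B4→B1 stop@B0
  join B6 pred B3: B3→B1 stop@B0
  join B6 pred B5: B5 stop@B0
  B0 → ∅
  B1 → {B1,B5,B6}
  B2 → {B5}
  B3 → {B6}
  B4 → {B1,B5}
  B5 → {B6}
  B6 → ∅
  B7 → ∅

φ for m: defs {B0,B5,B6,B7}
  DF⁺ = {B6}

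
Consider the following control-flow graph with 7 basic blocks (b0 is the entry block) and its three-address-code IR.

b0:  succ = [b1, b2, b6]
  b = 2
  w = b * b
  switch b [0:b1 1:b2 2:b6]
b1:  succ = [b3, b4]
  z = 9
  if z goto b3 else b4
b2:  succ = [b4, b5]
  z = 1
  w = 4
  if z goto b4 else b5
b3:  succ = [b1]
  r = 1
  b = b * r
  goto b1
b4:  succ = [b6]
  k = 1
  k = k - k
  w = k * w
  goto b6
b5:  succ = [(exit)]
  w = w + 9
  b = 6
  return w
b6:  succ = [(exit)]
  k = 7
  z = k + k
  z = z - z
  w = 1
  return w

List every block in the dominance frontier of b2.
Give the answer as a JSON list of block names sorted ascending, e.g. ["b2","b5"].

Answer: ["b4"]

Analysis:
idom tree: b1←b0 b2←b0 b3←b1 b4←b0 b5←b2 b6←b0
Dom at joins:
  b1: preds {b0,b3}: {b0} ∩ {b0,b1,b3} = {b0}; idom=b0
  b4: preds {b1,b2}: {b0,b1} ∩ {b0,b2} = {b0}; idom=b0
  b6: preds {b0,b4}: {b0} ∩ {b0,b4} = {b0}; idom=b0

DF derivation:
  b1←b0: walk · to b0
  b1←b3: walk b3→b1 to b0
  b4←b1: walk b1 to b0
  b4←b2: walk b2 to b0
  b6←b0: walk · to b0
  b6←b4: walk b4 to b0
  DF(b0)=∅
  DF(b1)={b1,b4}
  DF(b2)={b4}
  DF(b3)={b1}
  DF(b4)={b6}
  DF(b5)=∅
  DF(b6)=∅

DF(b2) = ["b4"]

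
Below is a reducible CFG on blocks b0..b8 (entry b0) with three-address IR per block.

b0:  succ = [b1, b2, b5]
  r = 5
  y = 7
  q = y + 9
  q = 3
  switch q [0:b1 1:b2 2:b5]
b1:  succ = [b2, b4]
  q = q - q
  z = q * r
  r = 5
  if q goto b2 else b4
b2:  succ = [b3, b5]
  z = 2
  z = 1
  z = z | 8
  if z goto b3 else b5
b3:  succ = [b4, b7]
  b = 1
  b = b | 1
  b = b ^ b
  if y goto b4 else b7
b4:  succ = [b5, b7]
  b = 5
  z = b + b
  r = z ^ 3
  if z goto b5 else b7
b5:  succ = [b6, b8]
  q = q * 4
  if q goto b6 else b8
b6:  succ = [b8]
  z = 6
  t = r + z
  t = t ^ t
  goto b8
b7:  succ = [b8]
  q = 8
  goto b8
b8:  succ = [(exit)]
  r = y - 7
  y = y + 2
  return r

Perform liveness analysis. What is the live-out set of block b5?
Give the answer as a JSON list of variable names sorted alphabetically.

Per-block:
  b0: {q,r,y} / ∅
  b1: {q,r,z} / {q,r}
  b2: {z} / ∅
  b3: {b} / {y}
  b4: {b,r,z} / ∅
  b5: {q} / {q}
  b6: {t,z} / {r}
  b7: {q} / ∅
  b8: {r,y} / {y}

Live sets:
  b0: in=∅ out={q,r,y}
  b1: in={q,r,y} out={q,r,y}
  b2: in={q,r,y} out={q,r,y}
  b3: in={q,y} out={q,y}
  b4: in={q,y} out={q,r,y}
  b5: in={q,r,y} out={r,y}
  b6: in={r,y} out={y}
  b7: in={y} out={y}
  b8: in={y} out=∅

live-out(b5) = ["r", "y"]

Answer: ["r", "y"]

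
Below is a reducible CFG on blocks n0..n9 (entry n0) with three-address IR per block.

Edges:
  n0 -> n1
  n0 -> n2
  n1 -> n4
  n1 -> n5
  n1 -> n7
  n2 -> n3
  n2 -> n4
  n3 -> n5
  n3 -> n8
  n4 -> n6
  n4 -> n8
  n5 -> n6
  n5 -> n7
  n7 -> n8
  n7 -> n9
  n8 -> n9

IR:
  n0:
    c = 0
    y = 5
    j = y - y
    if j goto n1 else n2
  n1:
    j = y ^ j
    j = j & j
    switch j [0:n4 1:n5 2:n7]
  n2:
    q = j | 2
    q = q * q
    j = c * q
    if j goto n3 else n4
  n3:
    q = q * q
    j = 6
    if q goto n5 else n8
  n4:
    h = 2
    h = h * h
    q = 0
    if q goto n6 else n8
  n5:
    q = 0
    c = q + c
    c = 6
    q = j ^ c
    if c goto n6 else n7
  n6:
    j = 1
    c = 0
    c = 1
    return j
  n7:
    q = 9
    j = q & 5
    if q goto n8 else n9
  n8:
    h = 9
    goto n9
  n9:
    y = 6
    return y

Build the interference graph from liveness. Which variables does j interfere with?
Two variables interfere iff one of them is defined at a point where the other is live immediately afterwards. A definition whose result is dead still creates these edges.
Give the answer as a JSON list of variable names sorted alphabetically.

Block summaries:
  n0: {c,j,y} / ∅
  n1: {j} / {j,y}
  n2: {j,q} / {c,j}
  n3: {j,q} / {q}
  n4: {h,q} / ∅
  n5: {c,q} / {c,j}
  n6: {c,j} / ∅
  n7: {j,q} / ∅
  n8: {h} / ∅
  n9: {y} / ∅

Liveness:
  n0 li=∅ lo={c,j,y}
  n1 li={c,j,y} lo={c,j}
  n2 li={c,j} lo={c,q}
  n3 li={c,q} lo={c,j}
  n4 li=∅ lo=∅
  n5 li={c,j} lo=∅
  n6 li=∅ lo=∅
  n7 li=∅ lo=∅
  n8 li=∅ lo=∅
  n9 li=∅ lo=∅

Interfere edges:
  c↔{j,q,y}
  h↔∅
  j↔{c,q,y}
  q↔{c,j}
  y↔{c,j}

N(j) = ["c", "q", "y"]

Answer: ["c", "q", "y"]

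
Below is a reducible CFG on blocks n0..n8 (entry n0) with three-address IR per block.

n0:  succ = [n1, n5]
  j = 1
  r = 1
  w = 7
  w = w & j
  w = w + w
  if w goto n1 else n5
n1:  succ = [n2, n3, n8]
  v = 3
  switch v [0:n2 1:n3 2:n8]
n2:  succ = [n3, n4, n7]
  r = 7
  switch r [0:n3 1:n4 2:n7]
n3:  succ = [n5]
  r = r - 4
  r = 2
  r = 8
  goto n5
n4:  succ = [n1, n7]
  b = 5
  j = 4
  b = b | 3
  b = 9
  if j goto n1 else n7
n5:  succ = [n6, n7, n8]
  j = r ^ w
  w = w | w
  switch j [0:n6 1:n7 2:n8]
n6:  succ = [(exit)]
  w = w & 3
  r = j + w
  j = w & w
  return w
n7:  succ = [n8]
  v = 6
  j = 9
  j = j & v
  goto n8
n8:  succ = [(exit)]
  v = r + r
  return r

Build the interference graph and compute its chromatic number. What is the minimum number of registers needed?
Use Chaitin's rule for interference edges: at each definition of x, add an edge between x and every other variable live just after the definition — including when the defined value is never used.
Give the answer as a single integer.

Answer: 4

Derivation:
def/use:
  n0: {j,r,w} / ∅
  n1: {v} / ∅
  n2: {r} / ∅
  n3: {r} / {r}
  n4: {b,j} / ∅
  n5: {j,w} / {r,w}
  n6: {j,r,w} / {j,w}
  n7: {j,v} / ∅
  n8: {v} / {r}

Liveness:
  n0 li=∅ lo={r,w}
  n1 li={r,w} lo={r,w}
  n2 li={w} lo={r,w}
  n3 li={r,w} lo={r,w}
  n4 li={r,w} lo={r,w}
  n5 li={r,w} lo={j,r,w}
  n6 li={j,w} lo=∅
  n7 li={r} lo={r}
  n8 li={r} lo=∅

Interference:
  b↔{j,r,w}
  j↔{b,r,v,w}
  r↔{b,j,v,w}
  v↔{j,r,w}
  w↔{b,j,r,v}

Colouring:
  {b,j,r,w} pairwise interfere (4-clique) ⇒ χ ≥ 4
  4-colouring: R0={j}  R1={r}  R2={w}  R3={b,v}
  χ = 4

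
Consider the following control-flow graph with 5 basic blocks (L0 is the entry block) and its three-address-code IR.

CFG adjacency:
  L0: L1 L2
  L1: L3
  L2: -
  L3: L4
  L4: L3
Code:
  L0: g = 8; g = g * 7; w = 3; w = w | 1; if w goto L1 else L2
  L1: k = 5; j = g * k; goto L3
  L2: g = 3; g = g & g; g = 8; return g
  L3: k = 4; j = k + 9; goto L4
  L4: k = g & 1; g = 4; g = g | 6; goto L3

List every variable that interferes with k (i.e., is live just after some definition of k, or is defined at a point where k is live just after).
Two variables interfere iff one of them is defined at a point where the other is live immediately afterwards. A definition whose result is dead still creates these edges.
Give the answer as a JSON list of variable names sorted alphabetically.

Answer: ["g"]

Working:
Per-block:
  L0: def={g,w} ue=∅
  L1: def={j,k} ue={g}
  L2: def={g} ue=∅
  L3: def={j,k} ue=∅
  L4: def={g,k} ue={g}

Liveness:
  L0 li=∅ lo={g}
  L1 li={g} lo={g}
  L2 li=∅ lo=∅
  L3 li={g} lo={g}
  L4 li={g} lo={g}

Interference:
  g — {j,k,w}
  j — {g}
  k — {g}
  w — {g}

N(k) = ["g"]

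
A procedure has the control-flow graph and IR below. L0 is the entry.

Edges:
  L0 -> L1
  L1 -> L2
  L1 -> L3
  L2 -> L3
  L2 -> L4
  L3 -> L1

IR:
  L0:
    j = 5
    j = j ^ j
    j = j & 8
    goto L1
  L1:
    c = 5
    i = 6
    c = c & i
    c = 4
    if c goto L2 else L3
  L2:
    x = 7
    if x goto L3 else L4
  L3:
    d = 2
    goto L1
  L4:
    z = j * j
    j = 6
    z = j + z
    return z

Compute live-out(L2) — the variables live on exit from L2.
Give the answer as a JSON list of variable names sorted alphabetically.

Block summaries:
  L0: {j} / ∅
  L1: {c,i} / ∅
  L2: {x} / ∅
  L3: {d} / ∅
  L4: {j,z} / {j}

Liveness:
  L0 li=∅ lo={j}
  L1 li={j} lo={j}
  L2 li={j} lo={j}
  L3 li={j} lo={j}
  L4 li={j} lo=∅

live-out(L2) = ["j"]

Answer: ["j"]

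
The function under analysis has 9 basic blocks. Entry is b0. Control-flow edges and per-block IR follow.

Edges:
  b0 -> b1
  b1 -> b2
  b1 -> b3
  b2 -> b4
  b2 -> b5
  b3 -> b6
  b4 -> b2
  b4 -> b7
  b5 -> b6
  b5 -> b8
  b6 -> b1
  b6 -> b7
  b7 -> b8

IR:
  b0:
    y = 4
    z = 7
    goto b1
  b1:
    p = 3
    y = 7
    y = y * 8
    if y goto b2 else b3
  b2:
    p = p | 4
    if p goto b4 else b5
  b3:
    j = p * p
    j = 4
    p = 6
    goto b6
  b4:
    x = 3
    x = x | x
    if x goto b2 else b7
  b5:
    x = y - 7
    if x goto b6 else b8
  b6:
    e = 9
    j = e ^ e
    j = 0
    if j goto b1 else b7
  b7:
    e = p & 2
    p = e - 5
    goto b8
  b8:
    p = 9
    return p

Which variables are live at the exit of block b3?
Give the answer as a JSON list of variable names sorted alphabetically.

def/use:
  b0 def {y,z} use ∅
  b1 def {p,y} use ∅
  b2 def {p} use {p}
  b3 def {j,p} use {p}
  b4 def {x} use ∅
  b5 def {x} use {y}
  b6 def {e,j} use ∅
  b7 def {e,p} use {p}
  b8 def {p} use ∅

Live sets:
  b0: in=∅ out=∅
  b1: in=∅ out={p,y}
  b2: in={p,y} out={p,y}
  b3: in={p} out={p}
  b4: in={p,y} out={p,y}
  b5: in={p,y} out={p}
  b6: in={p} out={p}
  b7: in={p} out=∅
  b8: in=∅ out=∅

live-out(b3) = ["p"]

Answer: ["p"]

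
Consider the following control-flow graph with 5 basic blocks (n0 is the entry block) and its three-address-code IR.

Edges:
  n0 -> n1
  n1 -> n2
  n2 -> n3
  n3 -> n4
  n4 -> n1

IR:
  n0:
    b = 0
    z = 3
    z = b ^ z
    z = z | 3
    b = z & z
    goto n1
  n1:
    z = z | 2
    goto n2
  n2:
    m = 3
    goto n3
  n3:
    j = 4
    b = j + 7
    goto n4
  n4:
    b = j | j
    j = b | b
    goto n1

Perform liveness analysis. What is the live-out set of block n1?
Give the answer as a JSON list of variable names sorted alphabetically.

def/use:
  n0: {b,z} / ∅
  n1: {z} / {z}
  n2: {m} / ∅
  n3: {b,j} / ∅
  n4: {b,j} / {j}

Liveness:
  live n0: ∅→{z}
  live n1: {z}→{z}
  live n2: {z}→{z}
  live n3: {z}→{j,z}
  live n4: {j,z}→{z}

live-out(n1) = ["z"]

Answer: ["z"]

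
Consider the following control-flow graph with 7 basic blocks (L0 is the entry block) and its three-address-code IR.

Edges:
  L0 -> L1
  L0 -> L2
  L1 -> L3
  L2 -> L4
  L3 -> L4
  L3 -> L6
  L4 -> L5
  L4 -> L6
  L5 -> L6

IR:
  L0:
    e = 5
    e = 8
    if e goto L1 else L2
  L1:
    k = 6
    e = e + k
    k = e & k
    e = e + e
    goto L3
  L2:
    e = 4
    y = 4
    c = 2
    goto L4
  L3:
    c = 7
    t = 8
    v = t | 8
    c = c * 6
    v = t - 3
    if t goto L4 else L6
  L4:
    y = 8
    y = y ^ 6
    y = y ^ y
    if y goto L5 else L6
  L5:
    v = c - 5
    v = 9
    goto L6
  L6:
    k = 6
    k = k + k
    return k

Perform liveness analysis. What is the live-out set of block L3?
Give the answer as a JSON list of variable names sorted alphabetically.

Per-block:
  L0: {e} / ∅
  L1: {e,k} / {e}
  L2: {c,e,y} / ∅
  L3: {c,t,v} / ∅
  L4: {y} / ∅
  L5: {v} / {c}
  L6: {k} / ∅

Liveness:
  L0 li=∅ lo={e}
  L1 li={e} lo=∅
  L2 li=∅ lo={c}
  L3 li=∅ lo={c}
  L4 li={c} lo={c}
  L5 li={c} lo=∅
  L6 li=∅ lo=∅

live-out(L3) = ["c"]

Answer: ["c"]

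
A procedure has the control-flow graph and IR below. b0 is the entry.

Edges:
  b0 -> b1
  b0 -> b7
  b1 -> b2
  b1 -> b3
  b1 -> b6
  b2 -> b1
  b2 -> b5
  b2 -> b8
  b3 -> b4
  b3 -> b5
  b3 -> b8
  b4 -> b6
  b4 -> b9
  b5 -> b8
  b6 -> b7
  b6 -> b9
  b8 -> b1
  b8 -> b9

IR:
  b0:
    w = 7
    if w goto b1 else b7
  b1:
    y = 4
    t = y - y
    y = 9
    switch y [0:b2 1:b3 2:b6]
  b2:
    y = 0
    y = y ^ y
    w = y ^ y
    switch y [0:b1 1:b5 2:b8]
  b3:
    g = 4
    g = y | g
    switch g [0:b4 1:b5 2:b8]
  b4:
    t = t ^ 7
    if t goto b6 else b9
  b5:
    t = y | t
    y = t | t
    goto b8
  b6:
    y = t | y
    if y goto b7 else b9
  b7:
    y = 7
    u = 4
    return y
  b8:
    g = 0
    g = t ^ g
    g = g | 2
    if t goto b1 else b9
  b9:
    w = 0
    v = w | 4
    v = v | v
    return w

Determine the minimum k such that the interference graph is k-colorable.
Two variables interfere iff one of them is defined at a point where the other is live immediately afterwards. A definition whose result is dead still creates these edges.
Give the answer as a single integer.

Answer: 3

Analysis:
Block summaries:
  b0: {w} / ∅
  b1: {t,y} / ∅
  b2: {w,y} / ∅
  b3: {g} / {y}
  b4: {t} / {t}
  b5: {t,y} / {t,y}
  b6: {y} / {t,y}
  b7: {u,y} / ∅
  b8: {g} / {t}
  b9: {v,w} / ∅

Liveness:
  live b0: ∅→∅
  live b1: ∅→{t,y}
  live b2: {t}→{t,y}
  live b3: {t,y}→{t,y}
  live b4: {t,y}→{t,y}
  live b5: {t,y}→{t}
  live b6: {t,y}→∅
  live b7: ∅→∅
  live b8: {t}→∅
  live b9: ∅→∅

Interference:
  g — {t,y}
  t — {g,w,y}
  u — {y}
  v — {w}
  w — {t,v,y}
  y — {g,t,u,w}

Registers:
  clique {g,t,y} ⇒ need ≥ 3
  assign g→c2 t→c1 u→c1 v→c0 w→c2 y→c0 — no edge inside a register ⇒ χ ≤ 3
  χ = 3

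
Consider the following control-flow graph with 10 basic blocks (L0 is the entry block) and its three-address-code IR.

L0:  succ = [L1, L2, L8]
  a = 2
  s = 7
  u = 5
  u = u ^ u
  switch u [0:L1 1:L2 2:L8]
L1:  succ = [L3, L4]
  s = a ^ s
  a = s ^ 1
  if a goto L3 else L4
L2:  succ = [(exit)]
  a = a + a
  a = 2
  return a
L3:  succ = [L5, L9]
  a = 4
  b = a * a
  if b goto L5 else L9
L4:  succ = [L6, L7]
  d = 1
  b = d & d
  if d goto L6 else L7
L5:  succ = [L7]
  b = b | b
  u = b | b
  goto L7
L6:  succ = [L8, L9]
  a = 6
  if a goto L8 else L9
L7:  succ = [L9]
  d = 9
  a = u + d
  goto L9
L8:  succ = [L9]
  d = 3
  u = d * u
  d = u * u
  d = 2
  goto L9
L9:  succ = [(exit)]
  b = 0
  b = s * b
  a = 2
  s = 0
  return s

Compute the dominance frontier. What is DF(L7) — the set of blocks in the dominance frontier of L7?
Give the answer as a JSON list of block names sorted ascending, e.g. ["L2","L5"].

idom tree: L1←L0 L2←L0 L3←L1 L4←L1 L5←L3 L6←L4 L7←L1 L8←L0 L9←L0
Join-block Dom:
  L7: preds {L4,L5}: {L0,L1,L4} ∩ {L0,L1,L3,L5} = {L0,L1}; idom=L1
  L8: preds {L0,L6}: {L0} ∩ {L0,L1,L4,L6} = {L0}; idom=L0
  L9: preds {L3,L6,L7,L8}: {L0,L1,L3} ∩ {L0,L1,L4,L6} ∩ {L0,L1,L7} ∩ {L0,L8} = {L0}; idom=L0

DF derivation:
  join L7 pred L4: L4 stop@L1
  join L7 pred L5: L5→L3 stop@L1
  join L8 pred L0: · stop@L0
  join L8 pred L6: L6→L4→L1 stop@L0
  join L9 pred L3: L3→L1 stop@L0
  join L9 pred L6: L6→L4→L1 stop@L0
  join L9 pred L7: L7→L1 stop@L0
  join L9 pred L8: L8 stop@L0
  L0 → ∅
  L1 → {L8,L9}
  L2 → ∅
  L3 → {L7,L9}
  L4 → {L7,L8,L9}
  L5 → {L7}
  L6 → {L8,L9}
  L7 → {L9}
  L8 → {L9}
  L9 → ∅

DF(L7) = ["L9"]

Answer: ["L9"]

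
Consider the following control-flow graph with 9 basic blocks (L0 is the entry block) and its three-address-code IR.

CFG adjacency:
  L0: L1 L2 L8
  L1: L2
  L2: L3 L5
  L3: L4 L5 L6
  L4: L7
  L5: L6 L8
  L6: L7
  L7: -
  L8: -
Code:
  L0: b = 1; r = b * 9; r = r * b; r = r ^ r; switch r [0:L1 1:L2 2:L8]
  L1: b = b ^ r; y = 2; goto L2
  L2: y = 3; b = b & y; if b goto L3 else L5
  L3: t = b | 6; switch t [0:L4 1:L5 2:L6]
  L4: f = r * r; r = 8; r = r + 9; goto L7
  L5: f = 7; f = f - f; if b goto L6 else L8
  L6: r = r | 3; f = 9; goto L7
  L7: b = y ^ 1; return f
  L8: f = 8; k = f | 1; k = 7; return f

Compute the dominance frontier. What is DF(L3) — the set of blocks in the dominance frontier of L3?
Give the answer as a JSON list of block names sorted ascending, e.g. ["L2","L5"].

idom tree: L1←L0 L2←L0 L3←L2 L4←L3 L5←L2 L6←L2 L7←L2 L8←L0
Dom at joins:
  L2: preds {L0,L1}: {L0} ∩ {L0,L1} = {L0}; idom=L0
  L5: preds {L2,L3}: {L0,L2} ∩ {L0,L2,L3} = {L0,L2}; idom=L2
  L6: preds {L3,L5}: {L0,L2,L3} ∩ {L0,L2,L5} = {L0,L2}; idom=L2
  L7: preds {L4,L6}: {L0,L2,L3,L4} ∩ {L0,L2,L6} = {L0,L2}; idom=L2
  L8: preds {L0,L5}: {L0} ∩ {L0,L2,L5} = {L0}; idom=L0

Frontier:
  L2←L0: walk · to L0
  L2←L1: walk L1 to L0
  L5←L2: walk · to L2
  L5←L3: walk L3 to L2
  L6←L3: walk L3 to L2
  L6←L5: walk L5 to L2
  L7←L4: walk L4→L3 to L2
  L7←L6: walk L6 to L2
  L8←L0: walk · to L0
  L8←L5: walk L5→L2 to L0
  DF(L0)=∅
  DF(L1)={L2}
  DF(L2)={L8}
  DF(L3)={L5,L6,L7}
  DF(L4)={L7}
  DF(L5)={L6,L8}
  DF(L6)={L7}
  DF(L7)=∅
  DF(L8)=∅

DF(L3) = ["L5", "L6", "L7"]

Answer: ["L5", "L6", "L7"]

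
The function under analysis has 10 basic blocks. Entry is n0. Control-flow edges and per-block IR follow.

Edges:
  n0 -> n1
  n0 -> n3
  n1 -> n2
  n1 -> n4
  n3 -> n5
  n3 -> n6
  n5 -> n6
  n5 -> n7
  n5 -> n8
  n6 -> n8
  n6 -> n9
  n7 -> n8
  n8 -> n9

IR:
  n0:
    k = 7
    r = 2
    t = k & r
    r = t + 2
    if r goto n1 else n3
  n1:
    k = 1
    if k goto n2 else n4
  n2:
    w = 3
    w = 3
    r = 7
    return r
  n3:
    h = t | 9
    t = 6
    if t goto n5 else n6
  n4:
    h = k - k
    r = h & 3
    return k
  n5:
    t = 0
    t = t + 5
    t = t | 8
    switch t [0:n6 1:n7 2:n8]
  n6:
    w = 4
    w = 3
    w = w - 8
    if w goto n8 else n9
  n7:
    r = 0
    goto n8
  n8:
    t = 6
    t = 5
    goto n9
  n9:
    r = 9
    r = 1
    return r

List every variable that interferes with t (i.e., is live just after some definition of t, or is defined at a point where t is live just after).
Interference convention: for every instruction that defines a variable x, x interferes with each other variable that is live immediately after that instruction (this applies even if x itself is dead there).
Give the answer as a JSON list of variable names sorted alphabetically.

Per-block:
  n0 def {k,r,t} use ∅
  n1 def {k} use ∅
  n2 def {r,w} use ∅
  n3 def {h,t} use {t}
  n4 def {h,r} use {k}
  n5 def {t} use ∅
  n6 def {w} use ∅
  n7 def {r} use ∅
  n8 def {t} use ∅
  n9 def {r} use ∅

Live sets:
  n0: in=∅ out={t}
  n1: in=∅ out={k}
  n2: in=∅ out=∅
  n3: in={t} out=∅
  n4: in={k} out=∅
  n5: in=∅ out=∅
  n6: in=∅ out=∅
  n7: in=∅ out=∅
  n8: in=∅ out=∅
  n9: in=∅ out=∅

Conflict graph:
  h↔{k}
  k↔{h,r}
  r↔{k,t}
  t↔{r}
  w↔∅

N(t) = ["r"]

Answer: ["r"]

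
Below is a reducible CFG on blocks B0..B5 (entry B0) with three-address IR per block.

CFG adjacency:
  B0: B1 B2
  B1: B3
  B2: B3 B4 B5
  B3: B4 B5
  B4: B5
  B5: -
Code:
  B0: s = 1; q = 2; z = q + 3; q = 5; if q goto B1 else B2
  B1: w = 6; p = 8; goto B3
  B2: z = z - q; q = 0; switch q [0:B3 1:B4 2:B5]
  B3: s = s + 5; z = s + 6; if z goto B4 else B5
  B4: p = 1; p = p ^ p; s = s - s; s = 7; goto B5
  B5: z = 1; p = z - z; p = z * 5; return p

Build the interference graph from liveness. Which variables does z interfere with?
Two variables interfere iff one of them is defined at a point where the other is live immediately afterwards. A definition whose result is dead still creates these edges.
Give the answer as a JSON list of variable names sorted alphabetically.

Block summaries:
  B0 def {q,s,z} use ∅
  B1 def {p,w} use ∅
  B2 def {q,z} use {q,z}
  B3 def {s,z} use {s}
  B4 def {p,s} use {s}
  B5 def {p,z} use ∅

Backward fixpoint:
  B0 li=∅ lo={q,s,z}
  B1 li={s} lo={s}
  B2 li={q,s,z} lo={s}
  B3 li={s} lo={s}
  B4 li={s} lo=∅
  B5 li=∅ lo=∅

Interfere edges:
  p: {s,z}
  q: {s,z}
  s: {p,q,w,z}
  w: {s}
  z: {p,q,s}

N(z) = ["p", "q", "s"]

Answer: ["p", "q", "s"]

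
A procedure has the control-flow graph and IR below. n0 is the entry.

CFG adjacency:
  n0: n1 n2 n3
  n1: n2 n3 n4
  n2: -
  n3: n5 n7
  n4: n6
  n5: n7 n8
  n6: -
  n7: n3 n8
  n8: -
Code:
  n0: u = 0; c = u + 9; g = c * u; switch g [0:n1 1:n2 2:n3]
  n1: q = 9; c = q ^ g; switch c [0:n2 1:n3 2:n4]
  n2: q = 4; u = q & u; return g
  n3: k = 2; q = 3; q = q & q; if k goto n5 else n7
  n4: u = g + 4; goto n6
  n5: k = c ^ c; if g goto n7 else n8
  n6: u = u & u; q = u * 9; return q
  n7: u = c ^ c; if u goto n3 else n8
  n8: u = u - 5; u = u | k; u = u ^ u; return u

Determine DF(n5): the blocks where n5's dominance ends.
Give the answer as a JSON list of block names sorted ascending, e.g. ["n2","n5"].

idom tree: n1←n0 n2←n0 n3←n0 n4←n1 n5←n3 n6←n4 n7←n3 n8←n3
Dom∩ at merges:
  n2: preds {n0,n1}: {n0} ∩ {n0,n1} = {n0}; idom=n0
  n3: preds {n0,n1,n7}: {n0} ∩ {n0,n1} ∩ {n0,n3,n7} = {n0}; idom=n0
  n7: preds {n3,n5}: {n0,n3} ∩ {n0,n3,n5} = {n0,n3}; idom=n3
  n8: preds {n5,n7}: {n0,n3,n5} ∩ {n0,n3,n7} = {n0,n3}; idom=n3

DF derivation:
  n2←n0: walk · to n0
  n2←n1: walk n1 to n0
  n3←n0: walk · to n0
  n3←n1: walk n1 to n0
  n3←n7: walk n7→n3 to n0
  n7←n3: walk · to n3
  n7←n5: walk n5 to n3
  n8←n5: walk n5 to n3
  n8←n7: walk n7 to n3
  DF(n0)=∅
  DF(n1)={n2,n3}
  DF(n2)=∅
  DF(n3)={n3}
  DF(n4)=∅
  DF(n5)={n7,n8}
  DF(n6)=∅
  DF(n7)={n3,n8}
  DF(n8)=∅

DF(n5) = ["n7", "n8"]

Answer: ["n7", "n8"]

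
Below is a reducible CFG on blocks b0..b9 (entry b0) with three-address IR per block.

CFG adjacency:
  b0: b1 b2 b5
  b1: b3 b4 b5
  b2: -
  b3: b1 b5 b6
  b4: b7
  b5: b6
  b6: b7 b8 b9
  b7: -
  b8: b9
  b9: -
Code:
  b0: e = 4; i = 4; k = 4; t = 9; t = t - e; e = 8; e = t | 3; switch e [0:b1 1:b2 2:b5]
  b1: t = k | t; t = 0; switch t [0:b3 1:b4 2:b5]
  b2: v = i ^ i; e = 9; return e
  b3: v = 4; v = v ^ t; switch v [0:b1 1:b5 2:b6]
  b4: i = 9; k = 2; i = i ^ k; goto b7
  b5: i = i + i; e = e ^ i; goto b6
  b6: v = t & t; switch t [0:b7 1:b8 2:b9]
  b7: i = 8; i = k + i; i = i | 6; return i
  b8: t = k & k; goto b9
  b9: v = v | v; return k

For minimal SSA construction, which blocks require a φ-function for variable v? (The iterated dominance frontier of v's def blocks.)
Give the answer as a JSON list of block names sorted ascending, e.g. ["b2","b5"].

Answer: ["b1", "b5", "b6", "b7"]

Derivation:
idom tree: b1←b0 b2←b0 b3←b1 b4←b1 b5←b0 b6←b0 b7←b0 b8←b6 b9←b6
Join-block Dom:
  b1: preds {b0,b3}: {b0} ∩ {b0,b1,b3} = {b0}; idom=b0
  b5: preds {b0,b1,b3}: {b0} ∩ {b0,b1} ∩ {b0,b1,b3} = {b0}; idom=b0
  b6: preds {b3,b5}: {b0,b1,b3} ∩ {b0,b5} = {b0}; idom=b0
  b7: preds {b4,b6}: {b0,b1,b4} ∩ {b0,b6} = {b0}; idom=b0
  b9: preds {b6,b8}: {b0,b6} ∩ {b0,b6,b8} = {b0,b6}; idom=b6

Frontier:
  join b1 pred b0: · stop@b0
  join b1 pred b3: b3→b1 stop@b0
  join b5 pred b0: · stop@b0
  join b5 pred b1: b1 stop@b0
  join b5 pred b3: b3→b1 stop@b0
  join b6 pred b3: b3→b1 stop@b0
  join b6 pred b5: b5 stop@b0
  join b7 pred b4: b4→b1 stop@b0
  join b7 pred b6: b6 stop@b0
  join b9 pred b6: · stop@b6
  join b9 pred b8: b8 stop@b6
  DF(b0)=∅
  DF(b1)={b1,b5,b6,b7}
  DF(b2)=∅
  DF(b3)={b1,b5,b6}
  DF(b4)={b7}
  DF(b5)={b6}
  DF(b6)={b7}
  DF(b7)=∅
  DF(b8)={b9}
  DF(b9)=∅

φ for v: defs {b2,b3,b6,b9}
  DF⁺ = {b1,b5,b6,b7}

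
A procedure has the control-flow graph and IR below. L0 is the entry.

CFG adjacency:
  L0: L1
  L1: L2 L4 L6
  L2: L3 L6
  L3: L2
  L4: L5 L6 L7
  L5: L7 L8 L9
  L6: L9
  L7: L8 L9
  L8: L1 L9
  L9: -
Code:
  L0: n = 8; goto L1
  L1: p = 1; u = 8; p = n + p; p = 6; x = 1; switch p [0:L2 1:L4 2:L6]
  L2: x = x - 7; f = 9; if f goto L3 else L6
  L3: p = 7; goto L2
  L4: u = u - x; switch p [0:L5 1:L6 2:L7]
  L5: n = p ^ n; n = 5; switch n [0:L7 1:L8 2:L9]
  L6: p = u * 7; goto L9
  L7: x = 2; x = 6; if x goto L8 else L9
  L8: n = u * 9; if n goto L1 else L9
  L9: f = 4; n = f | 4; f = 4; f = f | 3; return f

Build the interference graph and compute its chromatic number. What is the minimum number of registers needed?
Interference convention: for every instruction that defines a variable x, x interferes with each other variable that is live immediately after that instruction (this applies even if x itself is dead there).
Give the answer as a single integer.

Answer: 4

Analysis:
Block summaries:
  L0: def={n} ue=∅
  L1: def={p,u,x} ue={n}
  L2: def={f,x} ue={x}
  L3: def={p} ue=∅
  L4: def={u} ue={p,u,x}
  L5: def={n} ue={n,p}
  L6: def={p} ue={u}
  L7: def={x} ue=∅
  L8: def={n} ue={u}
  L9: def={f,n} ue=∅

Liveness:
  L0: in=∅ out={n}
  L1: in={n} out={n,p,u,x}
  L2: in={u,x} out={u,x}
  L3: in={u,x} out={u,x}
  L4: in={n,p,u,x} out={n,p,u}
  L5: in={n,p,u} out={u}
  L6: in={u} out=∅
  L7: in={u} out={u}
  L8: in={u} out={n}
  L9: in=∅ out=∅

Conflict graph:
  f: {u,x}
  n: {p,u,x}
  p: {n,u,x}
  u: {f,n,p,x}
  x: {f,n,p,u}

Colouring:
  clique {n,p,u,x} ⇒ need ≥ 4
  assign f→c2 n→c2 p→c3 u→c0 x→c1 — no edge inside a register ⇒ χ ≤ 4
  χ = 4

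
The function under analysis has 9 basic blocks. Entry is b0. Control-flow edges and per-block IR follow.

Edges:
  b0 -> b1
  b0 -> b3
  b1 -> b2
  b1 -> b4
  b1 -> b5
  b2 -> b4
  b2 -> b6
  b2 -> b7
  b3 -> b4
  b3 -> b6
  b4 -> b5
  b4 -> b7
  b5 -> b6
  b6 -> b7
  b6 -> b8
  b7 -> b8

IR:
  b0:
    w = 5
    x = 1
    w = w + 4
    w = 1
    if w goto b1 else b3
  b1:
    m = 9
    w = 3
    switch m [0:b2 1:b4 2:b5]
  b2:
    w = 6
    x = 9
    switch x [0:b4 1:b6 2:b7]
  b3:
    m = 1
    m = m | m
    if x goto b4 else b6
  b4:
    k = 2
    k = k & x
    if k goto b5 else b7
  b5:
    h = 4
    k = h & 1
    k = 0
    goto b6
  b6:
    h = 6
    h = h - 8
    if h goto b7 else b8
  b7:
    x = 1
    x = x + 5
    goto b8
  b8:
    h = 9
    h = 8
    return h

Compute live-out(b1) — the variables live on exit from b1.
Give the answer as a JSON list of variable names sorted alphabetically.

Answer: ["x"]

Analysis:
Per-block:
  b0 def {w,x} use ∅
  b1 def {m,w} use ∅
  b2 def {w,x} use ∅
  b3 def {m} use {x}
  b4 def {k} use {x}
  b5 def {h,k} use ∅
  b6 def {h} use ∅
  b7 def {x} use ∅
  b8 def {h} use ∅

Liveness:
  b0 li=∅ lo={x}
  b1 li={x} lo={x}
  b2 li=∅ lo={x}
  b3 li={x} lo={x}
  b4 li={x} lo=∅
  b5 li=∅ lo=∅
  b6 li=∅ lo=∅
  b7 li=∅ lo=∅
  b8 li=∅ lo=∅

live-out(b1) = ["x"]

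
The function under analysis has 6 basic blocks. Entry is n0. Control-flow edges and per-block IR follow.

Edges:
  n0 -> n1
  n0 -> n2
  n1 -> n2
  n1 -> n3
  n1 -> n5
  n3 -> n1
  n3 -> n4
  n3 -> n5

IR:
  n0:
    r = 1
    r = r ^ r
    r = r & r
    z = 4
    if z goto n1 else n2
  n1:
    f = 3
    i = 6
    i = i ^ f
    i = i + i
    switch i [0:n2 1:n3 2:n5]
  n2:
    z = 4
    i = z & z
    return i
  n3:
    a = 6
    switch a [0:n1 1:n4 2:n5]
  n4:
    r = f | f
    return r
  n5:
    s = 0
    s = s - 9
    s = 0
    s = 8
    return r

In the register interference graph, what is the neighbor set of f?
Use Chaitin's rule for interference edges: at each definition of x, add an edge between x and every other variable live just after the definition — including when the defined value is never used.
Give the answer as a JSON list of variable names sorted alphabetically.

def/use:
  n0 def {r,z} use ∅
  n1 def {f,i} use ∅
  n2 def {i,z} use ∅
  n3 def {a} use ∅
  n4 def {r} use {f}
  n5 def {s} use {r}

Liveness:
  n0: in=∅ out={r}
  n1: in={r} out={f,r}
  n2: in=∅ out=∅
  n3: in={f,r} out={f,r}
  n4: in={f} out=∅
  n5: in={r} out=∅

Conflict graph:
  a: {f,r}
  f: {a,i,r}
  i: {f,r}
  r: {a,f,i,s,z}
  s: {r}
  z: {r}

N(f) = ["a", "i", "r"]

Answer: ["a", "i", "r"]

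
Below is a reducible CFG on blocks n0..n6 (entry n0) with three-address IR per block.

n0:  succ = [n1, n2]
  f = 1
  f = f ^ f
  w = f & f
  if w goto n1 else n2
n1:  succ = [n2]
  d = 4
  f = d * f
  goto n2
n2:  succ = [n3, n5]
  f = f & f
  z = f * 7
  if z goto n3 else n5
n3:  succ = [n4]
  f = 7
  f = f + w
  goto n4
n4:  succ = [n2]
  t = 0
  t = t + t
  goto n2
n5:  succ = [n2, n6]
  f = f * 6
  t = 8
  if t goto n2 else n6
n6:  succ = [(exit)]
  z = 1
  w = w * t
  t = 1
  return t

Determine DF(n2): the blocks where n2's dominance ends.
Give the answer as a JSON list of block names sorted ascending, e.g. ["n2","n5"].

idom tree: n1←n0 n2←n0 n3←n2 n4←n3 n5←n2 n6←n5
Dom∩ at merges:
  n2: preds {n0,n1,n4,n5}: {n0} ∩ {n0,n1} ∩ {n0,n2,n3,n4} ∩ {n0,n2,n5} = {n0}; idom=n0

DF walk-up:
  n2←n0: walk · to n0
  n2←n1: walk n1 to n0
  n2←n4: walk n4→n3→n2 to n0
  n2←n5: walk n5→n2 to n0
  n0: DF=∅
  n1: DF={n2}
  n2: DF={n2}
  n3: DF={n2}
  n4: DF={n2}
  n5: DF={n2}
  n6: DF=∅

DF(n2) = ["n2"]

Answer: ["n2"]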